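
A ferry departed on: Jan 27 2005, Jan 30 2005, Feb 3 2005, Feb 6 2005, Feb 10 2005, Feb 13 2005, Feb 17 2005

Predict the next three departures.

Feb 20 2005, Feb 24 2005, Feb 27 2005

Every event lands on a Thursday or Sunday (gaps cycle 3, 4, 3, 4, 3, 4).
So the schedule is: every Thursday and Sunday.
Next Sunday: Feb 20 2005.
Next Thursday: Feb 24 2005.
Next Sunday: Feb 27 2005.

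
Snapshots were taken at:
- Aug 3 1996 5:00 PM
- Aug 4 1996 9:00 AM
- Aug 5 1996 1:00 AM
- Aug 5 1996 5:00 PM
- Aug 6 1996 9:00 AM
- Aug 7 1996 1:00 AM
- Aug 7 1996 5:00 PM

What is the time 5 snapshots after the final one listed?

Aug 11 1996 1:00 AM

Spacing: 16, 16, 16, 16, 16, 16 h — constant 16 h.
Aug 7 1996 5:00 PM + 16 h = Aug 8 1996 9:00 AM.
Aug 8 1996 9:00 AM + 16 h = Aug 9 1996 1:00 AM.
Aug 9 1996 1:00 AM + 16 h = Aug 9 1996 5:00 PM.
Aug 9 1996 5:00 PM + 16 h = Aug 10 1996 9:00 AM.
Aug 10 1996 9:00 AM + 16 h = Aug 11 1996 1:00 AM.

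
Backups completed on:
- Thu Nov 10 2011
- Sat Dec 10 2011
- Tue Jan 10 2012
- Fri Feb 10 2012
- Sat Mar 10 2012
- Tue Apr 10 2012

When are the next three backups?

Gaps: 30, 31, 31, 29, 31 days — not constant. Every event is on the 10th of the month.
Pattern: the 10th of each month.
Next: May 2012 → Thu May 10 2012.
Next: June 2012 → Sun Jun 10 2012.
July 2012: Tue Jul 10 2012.

Thu May 10 2012, Sun Jun 10 2012, Tue Jul 10 2012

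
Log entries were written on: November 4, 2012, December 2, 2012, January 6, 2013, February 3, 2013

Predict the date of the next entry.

Gaps: 28, 35, 28 days — a mix of 28 and 35. Every date is a Sunday.
Each is the 1st Sunday of its month.
1st Sunday of March 2013: March 3, 2013.

March 3, 2013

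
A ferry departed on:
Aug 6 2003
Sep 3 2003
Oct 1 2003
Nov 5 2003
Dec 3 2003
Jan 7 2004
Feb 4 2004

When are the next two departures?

Mar 3 2004, Apr 7 2004

These are Wednesdays at 28- or 35-day spacing (28, 28, 35, 28, 35, 28).
The pattern: 1st Wednesday of the month.
1st Wednesday of March 2004: Mar 3 2004.
April 2004 — 1st Wednesday is Apr 7 2004.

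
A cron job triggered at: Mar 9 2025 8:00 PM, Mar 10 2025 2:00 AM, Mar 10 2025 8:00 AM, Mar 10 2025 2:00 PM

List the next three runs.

Gaps: 6, 6, 6 hours — each event is 6 hours after the previous one.
Mar 10 2025 2:00 PM + 6 h = Mar 10 2025 8:00 PM.
Mar 10 2025 8:00 PM + 6 h = Mar 11 2025 2:00 AM.
Mar 11 2025 2:00 AM + 6 h = Mar 11 2025 8:00 AM.

Mar 10 2025 8:00 PM, Mar 11 2025 2:00 AM, Mar 11 2025 8:00 AM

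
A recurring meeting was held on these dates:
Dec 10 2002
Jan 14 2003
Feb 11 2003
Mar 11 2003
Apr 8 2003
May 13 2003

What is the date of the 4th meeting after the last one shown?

Sep 9 2003

Gaps: 35, 28, 28, 28, 35 days — a mix of 28 and 35. Every date is a Tuesday.
Each is the 2nd Tuesday of its month.
June 2003 — 2nd Tuesday is Jun 10 2003.
July 2003 — 2nd Tuesday is Jul 8 2003.
2nd Tuesday of August 2003: Aug 12 2003.
2nd Tuesday of September 2003: Sep 9 2003.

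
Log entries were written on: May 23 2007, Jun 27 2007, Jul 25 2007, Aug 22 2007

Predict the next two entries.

Gaps: 35, 28, 28 days — a mix of 28 and 35. Every date is a Wednesday.
Each is the 4th Wednesday of its month.
4th Wednesday of September 2007: Sep 26 2007.
October 2007 — 4th Wednesday is Oct 24 2007.

Sep 26 2007, Oct 24 2007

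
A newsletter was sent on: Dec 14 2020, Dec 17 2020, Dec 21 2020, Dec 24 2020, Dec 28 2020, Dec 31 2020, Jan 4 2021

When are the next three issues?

Every event lands on a Monday or Thursday (gaps cycle 3, 4, 3, 4, 3, 4).
So the schedule is: every Monday and Thursday.
The following Thursday is Jan 7 2021.
The following Monday is Jan 11 2021.
Next Thursday: Jan 14 2021.

Jan 7 2021, Jan 11 2021, Jan 14 2021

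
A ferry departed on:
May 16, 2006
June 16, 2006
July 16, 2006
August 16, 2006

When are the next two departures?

September 16, 2006; October 16, 2006

Each date is the 16th; the gaps (31, 30, 31) track the month lengths.
The rule is the 16th of each month.
Next: September 2006 → September 16, 2006.
October 2006: October 16, 2006.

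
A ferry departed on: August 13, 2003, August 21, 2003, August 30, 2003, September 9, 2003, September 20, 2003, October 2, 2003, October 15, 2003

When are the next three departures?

October 29, 2003; November 13, 2003; November 29, 2003

The spacing grows by 1 each time: 8, 9, 10, 11, 12, 13 days.
Next gap: 14 days. October 15, 2003 + 14 days = October 29, 2003.
Next gap: 15 days. October 29, 2003 + 15 days = November 13, 2003.
Next gap: 16 days. November 13, 2003 + 16 days = November 29, 2003.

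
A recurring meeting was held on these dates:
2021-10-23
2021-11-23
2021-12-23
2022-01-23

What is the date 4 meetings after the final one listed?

2022-05-23

The day-of-month is always 23 (31, 30, 31 days between events).
So this recurs on the 23rd of each month.
Next: February 2022 → 2022-02-23.
March 2022: 2022-03-23.
April 2022: 2022-04-23.
Next: May 2022 → 2022-05-23.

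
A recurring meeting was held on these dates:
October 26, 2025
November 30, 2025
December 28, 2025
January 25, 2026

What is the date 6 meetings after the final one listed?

Every date is a Sunday; gaps 35, 28, 28 days.
Each is the last Sunday of its month (at least one falls on the 29th or later, ruling out '4th Sunday').
February 2026 ends with Sunday February 22, 2026.
Last Sunday of March 2026: March 29, 2026.
April 2026 ends with Sunday April 26, 2026.
Last Sunday of May 2026: May 31, 2026.
Last Sunday of June 2026: June 28, 2026.
July 2026 ends with Sunday July 26, 2026.

July 26, 2026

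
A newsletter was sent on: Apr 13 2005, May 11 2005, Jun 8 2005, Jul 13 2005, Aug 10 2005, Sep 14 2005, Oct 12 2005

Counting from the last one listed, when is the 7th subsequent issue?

Gaps: 28, 28, 35, 28, 35, 28 days — a mix of 28 and 35. Every date is a Wednesday.
Each is the 2nd Wednesday of its month.
November 2005 — 2nd Wednesday is Nov 9 2005.
December 2005 — 2nd Wednesday is Dec 14 2005.
2nd Wednesday of January 2006: Jan 11 2006.
February 2006 — 2nd Wednesday is Feb 8 2006.
March 2006 — 2nd Wednesday is Mar 8 2006.
April 2006 — 2nd Wednesday is Apr 12 2006.
2nd Wednesday of May 2006: May 10 2006.

May 10 2006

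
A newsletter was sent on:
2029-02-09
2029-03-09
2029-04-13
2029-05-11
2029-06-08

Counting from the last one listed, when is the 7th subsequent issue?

2030-01-11

Gaps: 28, 35, 28, 28 days — a mix of 28 and 35. Every date is a Friday.
Each is the 2nd Friday of its month.
July 2029 — 2nd Friday is 2029-07-13.
2nd Friday of August 2029: 2029-08-10.
2nd Friday of September 2029: 2029-09-14.
2nd Friday of October 2029: 2029-10-12.
2nd Friday of November 2029: 2029-11-09.
2nd Friday of December 2029: 2029-12-14.
January 2030 — 2nd Friday is 2030-01-11.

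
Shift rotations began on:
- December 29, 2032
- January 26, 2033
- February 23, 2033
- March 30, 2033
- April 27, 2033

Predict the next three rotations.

May 25, 2033; June 29, 2033; July 27, 2033

Every date is a Wednesday; gaps 28, 28, 35, 28 days.
Each is the last Wednesday of its month (at least one falls on the 29th or later, ruling out '4th Wednesday').
May 2033 ends with Wednesday May 25, 2033.
June 2033 ends with Wednesday June 29, 2033.
July 2033 ends with Wednesday July 27, 2033.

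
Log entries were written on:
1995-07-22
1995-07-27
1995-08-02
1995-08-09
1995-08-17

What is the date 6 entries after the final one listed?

1995-10-25

The spacing grows by 1 each time: 5, 6, 7, 8 days.
Next gap: 9 days. 1995-08-17 + 9 days = 1995-08-26.
Next gap: 10 days. 1995-08-26 + 10 days = 1995-09-05.
Next gap: 11 days. 1995-09-05 + 11 days = 1995-09-16.
Next gap: 12 days. 1995-09-16 + 12 days = 1995-09-28.
Next gap: 13 days. 1995-09-28 + 13 days = 1995-10-11.
Next gap: 14 days. 1995-10-11 + 14 days = 1995-10-25.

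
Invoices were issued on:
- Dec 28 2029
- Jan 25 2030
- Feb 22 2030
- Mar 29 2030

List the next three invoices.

Apr 26 2030, May 31 2030, Jun 28 2030

These are Fridays with 28, 28, 35-day gaps.
Each is the final Friday of its month — Mar 29 2030 is past the 28th, so '4th Friday' doesn't fit.
April 2030 ends with Friday Apr 26 2030.
Last Friday of May 2030: May 31 2030.
Last Friday of June 2030: Jun 28 2030.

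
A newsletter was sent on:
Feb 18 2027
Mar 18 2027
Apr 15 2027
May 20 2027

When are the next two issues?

Jun 17 2027, Jul 15 2027

Gaps: 28, 28, 35 days — a mix of 28 and 35. Every date is a Thursday.
Each is the 3rd Thursday of its month.
3rd Thursday of June 2027: Jun 17 2027.
3rd Thursday of July 2027: Jul 15 2027.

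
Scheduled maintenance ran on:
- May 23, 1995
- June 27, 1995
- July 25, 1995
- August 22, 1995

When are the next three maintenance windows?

All dates are Tuesdays, 35, 28, 28 days apart.
Specifically, the 4th Tuesday of each month.
September 1995 — 4th Tuesday is September 26, 1995.
October 1995 — 4th Tuesday is October 24, 1995.
4th Tuesday of November 1995: November 28, 1995.

September 26, 1995; October 24, 1995; November 28, 1995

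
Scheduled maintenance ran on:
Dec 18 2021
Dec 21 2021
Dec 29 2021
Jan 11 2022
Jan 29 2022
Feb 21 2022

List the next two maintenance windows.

Gaps: 3, 8, 13, 18, 23 days — each gap is 5 larger than the previous one.
Next gap: 28 days. Feb 21 2022 + 28 days = Mar 21 2022.
Next gap: 33 days. Mar 21 2022 + 33 days = Apr 23 2022.

Mar 21 2022, Apr 23 2022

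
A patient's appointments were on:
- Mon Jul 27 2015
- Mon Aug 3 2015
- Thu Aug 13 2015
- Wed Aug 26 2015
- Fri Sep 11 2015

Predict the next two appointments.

Wed Sep 30 2015, Thu Oct 22 2015

Gaps: 7, 10, 13, 16 days — each gap is 3 larger than the previous one.
Next gap: 19 days. Fri Sep 11 2015 + 19 days = Wed Sep 30 2015.
Next gap: 22 days. Wed Sep 30 2015 + 22 days = Thu Oct 22 2015.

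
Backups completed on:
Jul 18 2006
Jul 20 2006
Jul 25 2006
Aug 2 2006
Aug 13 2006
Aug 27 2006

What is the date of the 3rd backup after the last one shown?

The spacing grows by 3 each time: 2, 5, 8, 11, 14 days.
Next gap: 17 days. Aug 27 2006 + 17 days = Sep 13 2006.
Next gap: 20 days. Sep 13 2006 + 20 days = Oct 3 2006.
Next gap: 23 days. Oct 3 2006 + 23 days = Oct 26 2006.

Oct 26 2006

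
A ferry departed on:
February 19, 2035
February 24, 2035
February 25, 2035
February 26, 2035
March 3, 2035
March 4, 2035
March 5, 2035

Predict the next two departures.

The gap pattern 5, 1, 1, 5, 1, 1 repeats every 3 events.
These are the Mondays, Saturdays and Sundays of each week.
Next Saturday: March 10, 2035.
Next Sunday: March 11, 2035.

March 10, 2035; March 11, 2035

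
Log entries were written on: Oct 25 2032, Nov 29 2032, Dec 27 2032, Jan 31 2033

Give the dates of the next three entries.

Feb 28 2033, Mar 28 2033, Apr 25 2033

All Mondays; the gaps (35, 28, 35) vary with month length.
This is the last Monday of each month.
Last Monday of February 2033: Feb 28 2033.
March 2033 ends with Monday Mar 28 2033.
April 2033 ends with Monday Apr 25 2033.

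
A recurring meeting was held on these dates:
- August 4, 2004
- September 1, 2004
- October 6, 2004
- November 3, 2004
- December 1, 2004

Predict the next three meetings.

These are Wednesdays at 28- or 35-day spacing (28, 35, 28, 28).
The pattern: 1st Wednesday of the month.
1st Wednesday of January 2005: January 5, 2005.
1st Wednesday of February 2005: February 2, 2005.
March 2005 — 1st Wednesday is March 2, 2005.

January 5, 2005; February 2, 2005; March 2, 2005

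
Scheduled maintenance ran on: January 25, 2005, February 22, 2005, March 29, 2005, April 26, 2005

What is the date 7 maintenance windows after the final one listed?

These are Tuesdays with 28, 35, 28-day gaps.
Each is the final Tuesday of its month — March 29, 2005 is past the 28th, so '4th Tuesday' doesn't fit.
May 2005 ends with Tuesday May 31, 2005.
Last Tuesday of June 2005: June 28, 2005.
Last Tuesday of July 2005: July 26, 2005.
Last Tuesday of August 2005: August 30, 2005.
Last Tuesday of September 2005: September 27, 2005.
Last Tuesday of October 2005: October 25, 2005.
November 2005 ends with Tuesday November 29, 2005.

November 29, 2005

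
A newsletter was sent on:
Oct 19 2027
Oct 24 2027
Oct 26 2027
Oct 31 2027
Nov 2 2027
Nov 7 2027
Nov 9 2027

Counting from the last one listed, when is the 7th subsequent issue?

Dec 5 2027

The gap pattern 5, 2, 5, 2, 5, 2 repeats every 2 events.
These are the Tuesdays and Sundays of each week.
The following Sunday is Nov 14 2027.
The following Tuesday is Nov 16 2027.
Next Sunday: Nov 21 2027.
The following Tuesday is Nov 23 2027.
Next Sunday: Nov 28 2027.
The following Tuesday is Nov 30 2027.
Next Sunday: Dec 5 2027.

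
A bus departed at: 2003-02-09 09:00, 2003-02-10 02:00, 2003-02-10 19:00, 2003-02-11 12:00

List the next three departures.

2003-02-12 05:00, 2003-02-12 22:00, 2003-02-13 15:00

Gaps: 17, 17, 17 hours — each event is 17 hours after the previous one.
2003-02-11 12:00 + 17 h = 2003-02-12 05:00.
2003-02-12 05:00 + 17 h = 2003-02-12 22:00.
2003-02-12 22:00 + 17 h = 2003-02-13 15:00.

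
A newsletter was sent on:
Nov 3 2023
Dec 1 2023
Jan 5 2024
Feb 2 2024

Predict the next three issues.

Mar 1 2024, Apr 5 2024, May 3 2024

All dates are Fridays, 28, 35, 28 days apart.
Specifically, the 1st Friday of each month.
1st Friday of March 2024: Mar 1 2024.
April 2024 — 1st Friday is Apr 5 2024.
May 2024 — 1st Friday is May 3 2024.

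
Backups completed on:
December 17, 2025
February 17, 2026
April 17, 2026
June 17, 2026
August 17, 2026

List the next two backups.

October 17, 2026; December 17, 2026

The day-of-month is always 17 (62, 59, 61, 61 days between events).
So this recurs on the 17th of every 2 months.
Next: October 2026 → October 17, 2026.
December 2026: December 17, 2026.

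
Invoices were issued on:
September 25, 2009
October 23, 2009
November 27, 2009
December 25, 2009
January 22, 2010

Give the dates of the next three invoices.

February 26, 2010; March 26, 2010; April 23, 2010

These are Fridays at 28- or 35-day spacing (28, 35, 28, 28).
The pattern: 4th Friday of the month.
February 2010 — 4th Friday is February 26, 2010.
4th Friday of March 2010: March 26, 2010.
4th Friday of April 2010: April 23, 2010.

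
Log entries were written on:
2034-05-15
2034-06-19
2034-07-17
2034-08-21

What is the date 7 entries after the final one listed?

These are Mondays at 28- or 35-day spacing (35, 28, 35).
The pattern: 3rd Monday of the month.
September 2034 — 3rd Monday is 2034-09-18.
October 2034 — 3rd Monday is 2034-10-16.
November 2034 — 3rd Monday is 2034-11-20.
December 2034 — 3rd Monday is 2034-12-18.
January 2035 — 3rd Monday is 2035-01-15.
February 2035 — 3rd Monday is 2035-02-19.
March 2035 — 3rd Monday is 2035-03-19.

2035-03-19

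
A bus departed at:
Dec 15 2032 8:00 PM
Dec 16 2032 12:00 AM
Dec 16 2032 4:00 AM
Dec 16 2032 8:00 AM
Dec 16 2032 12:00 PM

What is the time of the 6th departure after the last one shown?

Dec 17 2032 12:00 PM

Gaps: 4, 4, 4, 4 hours — each event is 4 hours after the previous one.
Dec 16 2032 12:00 PM + 4 h = Dec 16 2032 4:00 PM.
Dec 16 2032 4:00 PM + 4 h = Dec 16 2032 8:00 PM.
Dec 16 2032 8:00 PM + 4 h = Dec 17 2032 12:00 AM.
Dec 17 2032 12:00 AM + 4 h = Dec 17 2032 4:00 AM.
Dec 17 2032 4:00 AM + 4 h = Dec 17 2032 8:00 AM.
Dec 17 2032 8:00 AM + 4 h = Dec 17 2032 12:00 PM.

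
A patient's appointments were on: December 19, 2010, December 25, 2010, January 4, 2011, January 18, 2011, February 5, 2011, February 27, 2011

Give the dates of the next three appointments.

March 25, 2011; April 24, 2011; May 28, 2011

The spacing grows by 4 each time: 6, 10, 14, 18, 22 days.
Next gap: 26 days. February 27, 2011 + 26 days = March 25, 2011.
Next gap: 30 days. March 25, 2011 + 30 days = April 24, 2011.
Next gap: 34 days. April 24, 2011 + 34 days = May 28, 2011.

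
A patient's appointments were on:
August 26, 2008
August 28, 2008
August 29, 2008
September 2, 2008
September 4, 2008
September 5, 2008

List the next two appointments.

Gaps: 2, 1, 4, 2, 1 days — not constant, but cyclic with period 3.
The events fall on every Tuesday, Thursday and Friday.
The following Tuesday is September 9, 2008.
Next Thursday: September 11, 2008.

September 9, 2008; September 11, 2008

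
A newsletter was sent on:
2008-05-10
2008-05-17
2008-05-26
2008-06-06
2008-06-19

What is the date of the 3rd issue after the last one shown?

2008-08-09

Gaps: 7, 9, 11, 13 days — each gap is 2 larger than the previous one.
Next gap: 15 days. 2008-06-19 + 15 days = 2008-07-04.
Next gap: 17 days. 2008-07-04 + 17 days = 2008-07-21.
Next gap: 19 days. 2008-07-21 + 19 days = 2008-08-09.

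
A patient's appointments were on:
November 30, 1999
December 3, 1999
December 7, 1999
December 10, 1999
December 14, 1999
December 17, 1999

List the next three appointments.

December 21, 1999; December 24, 1999; December 28, 1999

The gap pattern 3, 4, 3, 4, 3 repeats every 2 events.
These are the Tuesdays and Fridays of each week.
Next Tuesday: December 21, 1999.
Next Friday: December 24, 1999.
Next Tuesday: December 28, 1999.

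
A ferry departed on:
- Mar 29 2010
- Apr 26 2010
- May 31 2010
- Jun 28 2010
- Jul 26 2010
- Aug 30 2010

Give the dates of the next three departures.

Sep 27 2010, Oct 25 2010, Nov 29 2010

Every date is a Monday; gaps 28, 35, 28, 28, 35 days.
Each is the last Monday of its month (at least one falls on the 29th or later, ruling out '4th Monday').
September 2010 ends with Monday Sep 27 2010.
October 2010 ends with Monday Oct 25 2010.
Last Monday of November 2010: Nov 29 2010.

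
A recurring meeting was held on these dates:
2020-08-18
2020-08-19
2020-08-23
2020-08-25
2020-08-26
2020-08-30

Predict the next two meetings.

2020-09-01, 2020-09-02

The gap pattern 1, 4, 2, 1, 4 repeats every 3 events.
These are the Tuesdays, Wednesdays and Sundays of each week.
The following Tuesday is 2020-09-01.
Next Wednesday: 2020-09-02.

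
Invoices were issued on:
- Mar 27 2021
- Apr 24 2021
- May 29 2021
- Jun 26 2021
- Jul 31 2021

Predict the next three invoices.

Aug 28 2021, Sep 25 2021, Oct 30 2021

All Saturdays; the gaps (28, 35, 28, 35) vary with month length.
This is the last Saturday of each month.
August 2021 ends with Saturday Aug 28 2021.
September 2021 ends with Saturday Sep 25 2021.
Last Saturday of October 2021: Oct 30 2021.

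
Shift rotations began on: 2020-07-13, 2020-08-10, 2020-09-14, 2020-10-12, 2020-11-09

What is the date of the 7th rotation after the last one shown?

Gaps: 28, 35, 28, 28 days — a mix of 28 and 35. Every date is a Monday.
Each is the 2nd Monday of its month.
December 2020 — 2nd Monday is 2020-12-14.
January 2021 — 2nd Monday is 2021-01-11.
February 2021 — 2nd Monday is 2021-02-08.
2nd Monday of March 2021: 2021-03-08.
April 2021 — 2nd Monday is 2021-04-12.
2nd Monday of May 2021: 2021-05-10.
2nd Monday of June 2021: 2021-06-14.

2021-06-14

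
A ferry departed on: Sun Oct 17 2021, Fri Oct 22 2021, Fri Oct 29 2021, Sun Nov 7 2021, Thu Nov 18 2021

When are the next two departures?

Wed Dec 1 2021, Thu Dec 16 2021

Gaps: 5, 7, 9, 11 days — each gap is 2 larger than the previous one.
Next gap: 13 days. Thu Nov 18 2021 + 13 days = Wed Dec 1 2021.
Next gap: 15 days. Wed Dec 1 2021 + 15 days = Thu Dec 16 2021.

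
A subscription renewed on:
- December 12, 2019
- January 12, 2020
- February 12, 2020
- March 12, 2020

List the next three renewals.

April 12, 2020; May 12, 2020; June 12, 2020

The day-of-month is always 12 (31, 31, 29 days between events).
So this recurs on the 12th of each month.
April 2020: April 12, 2020.
May 2020: May 12, 2020.
Next: June 2020 → June 12, 2020.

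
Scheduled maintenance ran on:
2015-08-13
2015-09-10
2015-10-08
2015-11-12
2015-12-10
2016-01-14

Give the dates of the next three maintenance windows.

These are Thursdays at 28- or 35-day spacing (28, 28, 35, 28, 35).
The pattern: 2nd Thursday of the month.
2nd Thursday of February 2016: 2016-02-11.
March 2016 — 2nd Thursday is 2016-03-10.
2nd Thursday of April 2016: 2016-04-14.

2016-02-11, 2016-03-10, 2016-04-14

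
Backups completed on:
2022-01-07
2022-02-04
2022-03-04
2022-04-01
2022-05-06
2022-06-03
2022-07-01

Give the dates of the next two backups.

Gaps: 28, 28, 28, 35, 28, 28 days — a mix of 28 and 35. Every date is a Friday.
Each is the 1st Friday of its month.
August 2022 — 1st Friday is 2022-08-05.
September 2022 — 1st Friday is 2022-09-02.

2022-08-05, 2022-09-02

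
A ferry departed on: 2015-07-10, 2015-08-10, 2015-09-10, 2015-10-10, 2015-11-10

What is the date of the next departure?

2015-12-10

Each date is the 10th; the gaps (31, 31, 30, 31) track the month lengths.
The rule is the 10th of each month.
Next: December 2015 → 2015-12-10.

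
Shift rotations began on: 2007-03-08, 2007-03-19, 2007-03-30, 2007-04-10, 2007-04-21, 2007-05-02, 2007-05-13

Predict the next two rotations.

Gaps between consecutive events: 11, 11, 11, 11, 11, 11 days — a constant 11-day interval.
2007-05-13 + 11 days = 2007-05-24.
2007-05-24 + 11 days = 2007-06-04.

2007-05-24, 2007-06-04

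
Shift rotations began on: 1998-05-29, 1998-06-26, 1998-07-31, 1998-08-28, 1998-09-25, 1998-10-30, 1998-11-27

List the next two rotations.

All Fridays; the gaps (28, 35, 28, 28, 35, 28) vary with month length.
This is the last Friday of each month.
December 1998 ends with Friday 1998-12-25.
Last Friday of January 1999: 1999-01-29.

1998-12-25, 1999-01-29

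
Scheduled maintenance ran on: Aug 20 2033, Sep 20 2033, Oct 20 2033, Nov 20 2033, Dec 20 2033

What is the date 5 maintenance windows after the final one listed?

The day-of-month is always 20 (31, 30, 31, 30 days between events).
So this recurs on the 20th of each month.
Next: January 2034 → Jan 20 2034.
Next: February 2034 → Feb 20 2034.
Next: March 2034 → Mar 20 2034.
April 2034: Apr 20 2034.
May 2034: May 20 2034.

May 20 2034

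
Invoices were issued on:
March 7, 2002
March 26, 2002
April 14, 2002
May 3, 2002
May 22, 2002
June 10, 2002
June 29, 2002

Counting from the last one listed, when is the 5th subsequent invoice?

Gaps between consecutive events: 19, 19, 19, 19, 19, 19 days — a constant 19-day interval.
June 29, 2002 + 19 days = July 18, 2002.
July 18, 2002 + 19 days = August 6, 2002.
August 6, 2002 + 19 days = August 25, 2002.
August 25, 2002 + 19 days = September 13, 2002.
September 13, 2002 + 19 days = October 2, 2002.

October 2, 2002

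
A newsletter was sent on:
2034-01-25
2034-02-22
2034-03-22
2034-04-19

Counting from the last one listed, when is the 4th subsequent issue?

Every event comes 28 days after the last (28, 28, 28).
2034-04-19 + 28 days = 2034-05-17.
2034-05-17 + 28 days = 2034-06-14.
2034-06-14 + 28 days = 2034-07-12.
2034-07-12 + 28 days = 2034-08-09.

2034-08-09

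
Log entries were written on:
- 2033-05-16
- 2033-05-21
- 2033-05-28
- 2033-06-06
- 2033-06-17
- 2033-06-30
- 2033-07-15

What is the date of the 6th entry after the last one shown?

Gaps: 5, 7, 9, 11, 13, 15 days — each gap is 2 larger than the previous one.
Next gap: 17 days. 2033-07-15 + 17 days = 2033-08-01.
Next gap: 19 days. 2033-08-01 + 19 days = 2033-08-20.
Next gap: 21 days. 2033-08-20 + 21 days = 2033-09-10.
Next gap: 23 days. 2033-09-10 + 23 days = 2033-10-03.
Next gap: 25 days. 2033-10-03 + 25 days = 2033-10-28.
Next gap: 27 days. 2033-10-28 + 27 days = 2033-11-24.

2033-11-24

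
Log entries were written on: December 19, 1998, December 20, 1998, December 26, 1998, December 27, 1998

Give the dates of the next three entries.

January 2, 1999; January 3, 1999; January 9, 1999

The gap pattern 1, 6, 1 repeats every 2 events.
These are the Saturdays and Sundays of each week.
Next Saturday: January 2, 1999.
Next Sunday: January 3, 1999.
The following Saturday is January 9, 1999.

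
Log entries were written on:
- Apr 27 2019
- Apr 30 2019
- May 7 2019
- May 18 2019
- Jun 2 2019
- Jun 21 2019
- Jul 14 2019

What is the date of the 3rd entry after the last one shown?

The spacing grows by 4 each time: 3, 7, 11, 15, 19, 23 days.
Next gap: 27 days. Jul 14 2019 + 27 days = Aug 10 2019.
Next gap: 31 days. Aug 10 2019 + 31 days = Sep 10 2019.
Next gap: 35 days. Sep 10 2019 + 35 days = Oct 15 2019.

Oct 15 2019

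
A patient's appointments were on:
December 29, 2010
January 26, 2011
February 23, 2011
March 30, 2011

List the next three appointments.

Every date is a Wednesday; gaps 28, 28, 35 days.
Each is the last Wednesday of its month (at least one falls on the 29th or later, ruling out '4th Wednesday').
April 2011 ends with Wednesday April 27, 2011.
Last Wednesday of May 2011: May 25, 2011.
June 2011 ends with Wednesday June 29, 2011.

April 27, 2011; May 25, 2011; June 29, 2011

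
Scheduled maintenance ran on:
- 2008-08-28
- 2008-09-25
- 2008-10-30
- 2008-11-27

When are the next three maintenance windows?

These are Thursdays with 28, 35, 28-day gaps.
Each is the final Thursday of its month — 2008-10-30 is past the 28th, so '4th Thursday' doesn't fit.
Last Thursday of December 2008: 2008-12-25.
January 2009 ends with Thursday 2009-01-29.
Last Thursday of February 2009: 2009-02-26.

2008-12-25, 2009-01-29, 2009-02-26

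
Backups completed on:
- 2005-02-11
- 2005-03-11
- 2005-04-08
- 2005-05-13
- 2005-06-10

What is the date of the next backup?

All dates are Fridays, 28, 28, 35, 28 days apart.
Specifically, the 2nd Friday of each month.
July 2005 — 2nd Friday is 2005-07-08.

2005-07-08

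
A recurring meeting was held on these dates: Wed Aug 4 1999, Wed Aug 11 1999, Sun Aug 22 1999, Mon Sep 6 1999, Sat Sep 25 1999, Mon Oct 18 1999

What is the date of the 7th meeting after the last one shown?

The spacing grows by 4 each time: 7, 11, 15, 19, 23 days.
Next gap: 27 days. Mon Oct 18 1999 + 27 days = Sun Nov 14 1999.
Next gap: 31 days. Sun Nov 14 1999 + 31 days = Wed Dec 15 1999.
Next gap: 35 days. Wed Dec 15 1999 + 35 days = Wed Jan 19 2000.
Next gap: 39 days. Wed Jan 19 2000 + 39 days = Sun Feb 27 2000.
Next gap: 43 days. Sun Feb 27 2000 + 43 days = Mon Apr 10 2000.
Next gap: 47 days. Mon Apr 10 2000 + 47 days = Sat May 27 2000.
Next gap: 51 days. Sat May 27 2000 + 51 days = Mon Jul 17 2000.

Mon Jul 17 2000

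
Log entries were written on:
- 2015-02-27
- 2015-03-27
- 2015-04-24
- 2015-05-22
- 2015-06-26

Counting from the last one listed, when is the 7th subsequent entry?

2016-01-22

Gaps: 28, 28, 28, 35 days — a mix of 28 and 35. Every date is a Friday.
Each is the 4th Friday of its month.
July 2015 — 4th Friday is 2015-07-24.
August 2015 — 4th Friday is 2015-08-28.
September 2015 — 4th Friday is 2015-09-25.
4th Friday of October 2015: 2015-10-23.
November 2015 — 4th Friday is 2015-11-27.
December 2015 — 4th Friday is 2015-12-25.
January 2016 — 4th Friday is 2016-01-22.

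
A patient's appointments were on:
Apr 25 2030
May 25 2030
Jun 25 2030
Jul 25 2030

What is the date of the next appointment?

Each date is the 25th; the gaps (30, 31, 30) track the month lengths.
The rule is the 25th of each month.
Next: August 2030 → Aug 25 2030.

Aug 25 2030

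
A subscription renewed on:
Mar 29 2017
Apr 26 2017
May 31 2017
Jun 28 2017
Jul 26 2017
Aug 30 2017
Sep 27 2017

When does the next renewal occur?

Oct 25 2017

These are Wednesdays with 28, 35, 28, 28, 35, 28-day gaps.
Each is the final Wednesday of its month — Mar 29 2017 is past the 28th, so '4th Wednesday' doesn't fit.
Last Wednesday of October 2017: Oct 25 2017.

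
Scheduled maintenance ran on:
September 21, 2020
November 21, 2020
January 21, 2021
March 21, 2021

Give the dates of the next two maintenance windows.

May 21, 2021; July 21, 2021

Gaps: 61, 61, 59 days — not constant. Every event is on the 21st of the month.
Pattern: the 21st of every 2 months.
Next: May 2021 → May 21, 2021.
July 2021: July 21, 2021.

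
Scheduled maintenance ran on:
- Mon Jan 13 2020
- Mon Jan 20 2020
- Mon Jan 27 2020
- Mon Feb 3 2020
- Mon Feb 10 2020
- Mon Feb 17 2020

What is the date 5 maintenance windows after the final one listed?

Mon Mar 23 2020

Gaps between consecutive events: 7, 7, 7, 7, 7 days — a constant 7-day interval.
Mon Feb 17 2020 + 7 days = Mon Feb 24 2020.
Mon Feb 24 2020 + 7 days = Mon Mar 2 2020.
Mon Mar 2 2020 + 7 days = Mon Mar 9 2020.
Mon Mar 9 2020 + 7 days = Mon Mar 16 2020.
Mon Mar 16 2020 + 7 days = Mon Mar 23 2020.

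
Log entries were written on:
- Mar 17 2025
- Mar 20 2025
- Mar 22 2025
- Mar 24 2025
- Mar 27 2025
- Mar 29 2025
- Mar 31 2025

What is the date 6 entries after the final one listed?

Apr 14 2025

Every event lands on a Monday or Thursday or Saturday (gaps cycle 3, 2, 2, 3, 2, 2).
So the schedule is: every Monday, Thursday and Saturday.
The following Thursday is Apr 3 2025.
Next Saturday: Apr 5 2025.
Next Monday: Apr 7 2025.
Next Thursday: Apr 10 2025.
Next Saturday: Apr 12 2025.
Next Monday: Apr 14 2025.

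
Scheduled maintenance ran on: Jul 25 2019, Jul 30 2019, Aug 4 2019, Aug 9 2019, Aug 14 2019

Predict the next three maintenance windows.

Aug 19 2019, Aug 24 2019, Aug 29 2019

The spacing is 5, 5, 5, 5 days — always 5 days.
Aug 14 2019 + 5 days = Aug 19 2019.
Aug 19 2019 + 5 days = Aug 24 2019.
Aug 24 2019 + 5 days = Aug 29 2019.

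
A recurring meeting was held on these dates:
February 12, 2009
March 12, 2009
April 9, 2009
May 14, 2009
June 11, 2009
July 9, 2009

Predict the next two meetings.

Gaps: 28, 28, 35, 28, 28 days — a mix of 28 and 35. Every date is a Thursday.
Each is the 2nd Thursday of its month.
2nd Thursday of August 2009: August 13, 2009.
September 2009 — 2nd Thursday is September 10, 2009.

August 13, 2009; September 10, 2009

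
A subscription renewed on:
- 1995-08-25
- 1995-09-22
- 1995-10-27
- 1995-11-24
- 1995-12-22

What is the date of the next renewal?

All dates are Fridays, 28, 35, 28, 28 days apart.
Specifically, the 4th Friday of each month.
4th Friday of January 1996: 1996-01-26.

1996-01-26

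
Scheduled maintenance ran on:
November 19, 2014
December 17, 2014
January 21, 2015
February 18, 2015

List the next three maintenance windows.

March 18, 2015; April 15, 2015; May 20, 2015

Gaps: 28, 35, 28 days — a mix of 28 and 35. Every date is a Wednesday.
Each is the 3rd Wednesday of its month.
March 2015 — 3rd Wednesday is March 18, 2015.
April 2015 — 3rd Wednesday is April 15, 2015.
3rd Wednesday of May 2015: May 20, 2015.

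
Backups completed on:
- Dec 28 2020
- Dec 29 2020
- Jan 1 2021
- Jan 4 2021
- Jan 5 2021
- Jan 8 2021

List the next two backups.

Every event lands on a Monday or Tuesday or Friday (gaps cycle 1, 3, 3, 1, 3).
So the schedule is: every Monday, Tuesday and Friday.
The following Monday is Jan 11 2021.
Next Tuesday: Jan 12 2021.

Jan 11 2021, Jan 12 2021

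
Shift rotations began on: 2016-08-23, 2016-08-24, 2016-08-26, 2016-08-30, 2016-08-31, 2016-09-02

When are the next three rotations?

Gaps: 1, 2, 4, 1, 2 days — not constant, but cyclic with period 3.
The events fall on every Tuesday, Wednesday and Friday.
The following Tuesday is 2016-09-06.
Next Wednesday: 2016-09-07.
The following Friday is 2016-09-09.

2016-09-06, 2016-09-07, 2016-09-09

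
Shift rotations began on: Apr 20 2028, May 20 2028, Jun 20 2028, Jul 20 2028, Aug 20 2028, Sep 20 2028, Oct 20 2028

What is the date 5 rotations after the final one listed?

The day-of-month is always 20 (30, 31, 30, 31, 31, 30 days between events).
So this recurs on the 20th of each month.
November 2028: Nov 20 2028.
December 2028: Dec 20 2028.
January 2029: Jan 20 2029.
February 2029: Feb 20 2029.
Next: March 2029 → Mar 20 2029.

Mar 20 2029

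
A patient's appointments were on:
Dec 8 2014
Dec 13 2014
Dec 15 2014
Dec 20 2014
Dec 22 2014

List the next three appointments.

Dec 27 2014, Dec 29 2014, Jan 3 2015

Gaps: 5, 2, 5, 2 days — not constant, but cyclic with period 2.
The events fall on every Monday and Saturday.
Next Saturday: Dec 27 2014.
Next Monday: Dec 29 2014.
Next Saturday: Jan 3 2015.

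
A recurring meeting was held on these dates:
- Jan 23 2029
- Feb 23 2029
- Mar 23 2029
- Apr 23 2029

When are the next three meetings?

May 23 2029, Jun 23 2029, Jul 23 2029

The day-of-month is always 23 (31, 28, 31 days between events).
So this recurs on the 23rd of each month.
Next: May 2029 → May 23 2029.
June 2029: Jun 23 2029.
Next: July 2029 → Jul 23 2029.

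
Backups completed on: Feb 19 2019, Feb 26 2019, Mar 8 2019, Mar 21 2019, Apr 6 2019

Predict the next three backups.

Apr 25 2019, May 17 2019, Jun 11 2019

Gaps: 7, 10, 13, 16 days — each gap is 3 larger than the previous one.
Next gap: 19 days. Apr 6 2019 + 19 days = Apr 25 2019.
Next gap: 22 days. Apr 25 2019 + 22 days = May 17 2019.
Next gap: 25 days. May 17 2019 + 25 days = Jun 11 2019.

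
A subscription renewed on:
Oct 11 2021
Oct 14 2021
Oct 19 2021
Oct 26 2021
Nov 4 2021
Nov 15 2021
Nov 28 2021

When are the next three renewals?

Gaps: 3, 5, 7, 9, 11, 13 days — each gap is 2 larger than the previous one.
Next gap: 15 days. Nov 28 2021 + 15 days = Dec 13 2021.
Next gap: 17 days. Dec 13 2021 + 17 days = Dec 30 2021.
Next gap: 19 days. Dec 30 2021 + 19 days = Jan 18 2022.

Dec 13 2021, Dec 30 2021, Jan 18 2022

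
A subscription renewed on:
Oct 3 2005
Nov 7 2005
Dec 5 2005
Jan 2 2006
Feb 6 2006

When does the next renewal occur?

Gaps: 35, 28, 28, 35 days — a mix of 28 and 35. Every date is a Monday.
Each is the 1st Monday of its month.
March 2006 — 1st Monday is Mar 6 2006.

Mar 6 2006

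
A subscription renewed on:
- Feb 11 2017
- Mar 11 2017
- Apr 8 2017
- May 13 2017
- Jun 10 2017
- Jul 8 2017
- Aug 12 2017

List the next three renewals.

Sep 9 2017, Oct 14 2017, Nov 11 2017

All dates are Saturdays, 28, 28, 35, 28, 28, 35 days apart.
Specifically, the 2nd Saturday of each month.
September 2017 — 2nd Saturday is Sep 9 2017.
2nd Saturday of October 2017: Oct 14 2017.
2nd Saturday of November 2017: Nov 11 2017.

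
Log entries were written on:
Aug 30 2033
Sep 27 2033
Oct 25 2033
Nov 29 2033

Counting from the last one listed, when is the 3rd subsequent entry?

Feb 28 2034

These are Tuesdays with 28, 28, 35-day gaps.
Each is the final Tuesday of its month — Aug 30 2033 is past the 28th, so '4th Tuesday' doesn't fit.
December 2033 ends with Tuesday Dec 27 2033.
Last Tuesday of January 2034: Jan 31 2034.
February 2034 ends with Tuesday Feb 28 2034.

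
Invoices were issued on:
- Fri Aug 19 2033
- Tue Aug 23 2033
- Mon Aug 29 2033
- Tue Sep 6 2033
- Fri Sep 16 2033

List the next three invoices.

Intervals are 4, 6, 8, 10 days — an arithmetic progression with common difference 2.
Next gap: 12 days. Fri Sep 16 2033 + 12 days = Wed Sep 28 2033.
Next gap: 14 days. Wed Sep 28 2033 + 14 days = Wed Oct 12 2033.
Next gap: 16 days. Wed Oct 12 2033 + 16 days = Fri Oct 28 2033.

Wed Sep 28 2033, Wed Oct 12 2033, Fri Oct 28 2033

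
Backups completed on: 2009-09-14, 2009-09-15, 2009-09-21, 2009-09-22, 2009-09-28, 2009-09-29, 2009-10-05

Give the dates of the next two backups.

2009-10-06, 2009-10-12

Gaps: 1, 6, 1, 6, 1, 6 days — not constant, but cyclic with period 2.
The events fall on every Monday and Tuesday.
The following Tuesday is 2009-10-06.
Next Monday: 2009-10-12.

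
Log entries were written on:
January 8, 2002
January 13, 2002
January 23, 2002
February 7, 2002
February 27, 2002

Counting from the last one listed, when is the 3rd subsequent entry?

The spacing grows by 5 each time: 5, 10, 15, 20 days.
Next gap: 25 days. February 27, 2002 + 25 days = March 24, 2002.
Next gap: 30 days. March 24, 2002 + 30 days = April 23, 2002.
Next gap: 35 days. April 23, 2002 + 35 days = May 28, 2002.

May 28, 2002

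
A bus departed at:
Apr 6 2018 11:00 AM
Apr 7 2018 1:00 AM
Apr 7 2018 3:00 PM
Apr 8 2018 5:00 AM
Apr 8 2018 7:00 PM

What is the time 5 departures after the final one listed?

Spacing: 14, 14, 14, 14 h — constant 14 h.
Apr 8 2018 7:00 PM + 14 h = Apr 9 2018 9:00 AM.
Apr 9 2018 9:00 AM + 14 h = Apr 9 2018 11:00 PM.
Apr 9 2018 11:00 PM + 14 h = Apr 10 2018 1:00 PM.
Apr 10 2018 1:00 PM + 14 h = Apr 11 2018 3:00 AM.
Apr 11 2018 3:00 AM + 14 h = Apr 11 2018 5:00 PM.

Apr 11 2018 5:00 PM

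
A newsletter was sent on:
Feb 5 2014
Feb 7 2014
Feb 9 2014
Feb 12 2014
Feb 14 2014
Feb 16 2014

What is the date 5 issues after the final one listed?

Feb 28 2014

The gap pattern 2, 2, 3, 2, 2 repeats every 3 events.
These are the Wednesdays, Fridays and Sundays of each week.
Next Wednesday: Feb 19 2014.
The following Friday is Feb 21 2014.
Next Sunday: Feb 23 2014.
The following Wednesday is Feb 26 2014.
Next Friday: Feb 28 2014.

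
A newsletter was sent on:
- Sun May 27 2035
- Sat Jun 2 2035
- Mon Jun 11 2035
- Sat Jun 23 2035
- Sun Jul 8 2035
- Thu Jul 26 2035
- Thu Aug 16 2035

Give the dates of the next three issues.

Intervals are 6, 9, 12, 15, 18, 21 days — an arithmetic progression with common difference 3.
Next gap: 24 days. Thu Aug 16 2035 + 24 days = Sun Sep 9 2035.
Next gap: 27 days. Sun Sep 9 2035 + 27 days = Sat Oct 6 2035.
Next gap: 30 days. Sat Oct 6 2035 + 30 days = Mon Nov 5 2035.

Sun Sep 9 2035, Sat Oct 6 2035, Mon Nov 5 2035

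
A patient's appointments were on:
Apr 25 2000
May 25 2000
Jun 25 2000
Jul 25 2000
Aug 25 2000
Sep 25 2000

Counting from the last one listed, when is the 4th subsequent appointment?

The day-of-month is always 25 (30, 31, 30, 31, 31 days between events).
So this recurs on the 25th of each month.
October 2000: Oct 25 2000.
Next: November 2000 → Nov 25 2000.
December 2000: Dec 25 2000.
Next: January 2001 → Jan 25 2001.

Jan 25 2001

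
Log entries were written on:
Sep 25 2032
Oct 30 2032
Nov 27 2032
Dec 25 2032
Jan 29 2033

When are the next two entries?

All Saturdays; the gaps (35, 28, 28, 35) vary with month length.
This is the last Saturday of each month.
February 2033 ends with Saturday Feb 26 2033.
Last Saturday of March 2033: Mar 26 2033.

Feb 26 2033, Mar 26 2033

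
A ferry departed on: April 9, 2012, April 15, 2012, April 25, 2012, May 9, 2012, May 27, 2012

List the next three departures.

June 18, 2012; July 14, 2012; August 13, 2012

Gaps: 6, 10, 14, 18 days — each gap is 4 larger than the previous one.
Next gap: 22 days. May 27, 2012 + 22 days = June 18, 2012.
Next gap: 26 days. June 18, 2012 + 26 days = July 14, 2012.
Next gap: 30 days. July 14, 2012 + 30 days = August 13, 2012.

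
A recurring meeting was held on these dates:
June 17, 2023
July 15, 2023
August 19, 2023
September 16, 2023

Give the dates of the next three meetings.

October 21, 2023; November 18, 2023; December 16, 2023

All dates are Saturdays, 28, 35, 28 days apart.
Specifically, the 3rd Saturday of each month.
3rd Saturday of October 2023: October 21, 2023.
3rd Saturday of November 2023: November 18, 2023.
3rd Saturday of December 2023: December 16, 2023.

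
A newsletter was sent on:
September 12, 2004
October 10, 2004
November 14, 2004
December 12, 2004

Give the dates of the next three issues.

These are Sundays at 28- or 35-day spacing (28, 35, 28).
The pattern: 2nd Sunday of the month.
2nd Sunday of January 2005: January 9, 2005.
February 2005 — 2nd Sunday is February 13, 2005.
2nd Sunday of March 2005: March 13, 2005.

January 9, 2005; February 13, 2005; March 13, 2005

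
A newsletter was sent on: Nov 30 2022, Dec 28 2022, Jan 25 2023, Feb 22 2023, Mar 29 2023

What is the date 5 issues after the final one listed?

Every date is a Wednesday; gaps 28, 28, 28, 35 days.
Each is the last Wednesday of its month (at least one falls on the 29th or later, ruling out '4th Wednesday').
Last Wednesday of April 2023: Apr 26 2023.
Last Wednesday of May 2023: May 31 2023.
Last Wednesday of June 2023: Jun 28 2023.
Last Wednesday of July 2023: Jul 26 2023.
Last Wednesday of August 2023: Aug 30 2023.

Aug 30 2023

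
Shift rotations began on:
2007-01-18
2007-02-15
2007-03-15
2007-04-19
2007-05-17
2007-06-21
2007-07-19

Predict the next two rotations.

2007-08-16, 2007-09-20

These are Thursdays at 28- or 35-day spacing (28, 28, 35, 28, 35, 28).
The pattern: 3rd Thursday of the month.
August 2007 — 3rd Thursday is 2007-08-16.
3rd Thursday of September 2007: 2007-09-20.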